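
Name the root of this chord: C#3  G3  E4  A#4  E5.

A#

The distinct letter names are C#, G, E, A#. Arranged as a stack of thirds they read A#–C#–E–G, so A# is the root (an A# diminished seventh chord).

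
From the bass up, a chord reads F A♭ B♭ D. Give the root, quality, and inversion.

The pitch classes F, Ab, Bb, D arrange in thirds as Bb–D–F–Ab: a Bb dominant seventh chord.
With the fifth (F) in the bass, the chord is in second inversion (figured bass 4/3).

Bb dominant seventh, second inversion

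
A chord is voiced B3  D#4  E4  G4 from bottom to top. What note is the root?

B, D#, E, G are the tones of an E minor-major seventh chord (E–G–B–D#), making E the root.

E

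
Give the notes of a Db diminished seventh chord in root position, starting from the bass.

Db, Fb, Abb, Cbb

Db diminished seventh is Db–Fb–Abb–Cbb. Root position puts the root (Db) in the bass, with the remaining tones above: Db, Fb, Abb, Cbb.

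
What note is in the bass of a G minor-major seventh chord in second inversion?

D

In second inversion the fifth is lowest. For G minor-major seventh (G–Bb–D–F#) that is D.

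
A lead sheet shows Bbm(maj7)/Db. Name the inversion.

Bbm(maj7)/Db means Bb minor-major seventh with Db in the bass. Db is the third of Bb minor-major seventh (Bb–Db–F–A), so this is first inversion.

first inversion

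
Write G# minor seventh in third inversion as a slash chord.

Third inversion of G# minor seventh has the seventh (F#) in the bass. As a slash chord: G#m7/F#.

G#m7/F#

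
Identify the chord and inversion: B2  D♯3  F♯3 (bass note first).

The distinct note names are B, D#, F#. Stacked in thirds they read B–D#–F#, which is a major triad on B.
The lowest note is B, the root of the chord, so this is root position (figured bass 5/3).

B major, root position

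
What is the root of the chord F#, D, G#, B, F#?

F#, D, G#, B are the tones of a G# half-diminished seventh chord (G#–B–D–F#), making G# the root.

G#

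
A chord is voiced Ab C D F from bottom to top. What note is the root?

D

Reordering Ab, C, D, F into stacked thirds gives D–F–Ab–C; the bottom of that stack, D, is the root.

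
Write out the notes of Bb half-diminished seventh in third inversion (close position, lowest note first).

Bb half-diminished seventh is Bb–Db–Fb–Ab. Third inversion puts the seventh (Ab) in the bass, with the remaining tones above: Ab, Bb, Db, Fb.

Ab, Bb, Db, Fb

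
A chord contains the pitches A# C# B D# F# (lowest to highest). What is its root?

B

A#, C#, B, D#, F# are the tones of a B major ninth chord (B–D#–F#–A#–C#), making B the root.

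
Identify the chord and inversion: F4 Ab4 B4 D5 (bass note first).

B diminished seventh, second inversion

Reducing to letter names: F, Ab, B, D. These stack in thirds as B–D–F–Ab — a B diminished seventh chord.
The lowest note is F, the fifth of the chord, so this is second inversion (figured bass 4/3).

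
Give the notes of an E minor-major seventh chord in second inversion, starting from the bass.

Spelling E minor-major seventh: E–G–B–D#. In second inversion the fifth is bass, giving B, D#, E, G from the bottom.

B, D#, E, G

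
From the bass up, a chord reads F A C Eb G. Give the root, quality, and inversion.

Reducing to letter names: F, A, C, Eb, G. These stack in thirds as F–A–C–Eb–G — an F dominant ninth chord.
With the root (F) in the bass, the chord is in root position.

F dominant ninth, root position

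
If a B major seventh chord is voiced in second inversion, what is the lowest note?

In second inversion the fifth is lowest. For B major seventh (B–D#–F#–A#) that is F#.

F#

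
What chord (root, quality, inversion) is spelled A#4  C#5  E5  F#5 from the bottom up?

Reducing to letter names: A#, C#, E, F#. These stack in thirds as F#–A#–C#–E — an F# dominant seventh chord.
The lowest note is A#, the third of the chord, so this is first inversion (figured bass 6/5).

F# dominant seventh, first inversion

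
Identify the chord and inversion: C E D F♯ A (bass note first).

The pitch classes C, E, D, F#, A arrange in thirds as D–F#–A–C–E: a D dominant ninth chord.
C is the seventh of D dominant ninth; seventh in the bass means third inversion.

D dominant ninth, third inversion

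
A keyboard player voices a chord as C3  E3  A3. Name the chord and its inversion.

A minor, first inversion

Reducing to letter names: C, E, A. These stack in thirds as A–C–E — an A minor triad.
The lowest note is C, the third of the chord, so this is first inversion (figured bass 6).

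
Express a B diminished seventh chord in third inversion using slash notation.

Bdim7/Ab

Third inversion of B diminished seventh has the seventh (Ab) in the bass. As a slash chord: Bdim7/Ab.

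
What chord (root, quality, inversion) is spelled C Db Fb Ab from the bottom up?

The pitch classes C, Db, Fb, Ab arrange in thirds as Db–Fb–Ab–C: a Db minor-major seventh chord.
The lowest note is C, the seventh of the chord, so this is third inversion (figured bass 4/2).

Db minor-major seventh, third inversion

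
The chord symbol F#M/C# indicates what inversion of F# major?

second inversion

F#M/C# means F# major with C# in the bass. C# is the fifth of F# major (F#–A#–C#), so this is second inversion.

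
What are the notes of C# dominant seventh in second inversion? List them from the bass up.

G#, B, C#, E#

C# dominant seventh is C#–E#–G#–B. Second inversion puts the fifth (G#) in the bass, with the remaining tones above: G#, B, C#, E#.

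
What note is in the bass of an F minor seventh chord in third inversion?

F minor seventh is F–Ab–C–Eb. Third inversion places the seventh in the bass: Eb.

Eb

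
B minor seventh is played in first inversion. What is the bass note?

B minor seventh is B–D–F#–A. First inversion places the third in the bass: D.

D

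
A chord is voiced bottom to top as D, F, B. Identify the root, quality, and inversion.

Reducing to letter names: D, F, B. These stack in thirds as B–D–F — a B diminished triad.
D is the third of B diminished; third in the bass means first inversion (figured bass 6).

B diminished, first inversion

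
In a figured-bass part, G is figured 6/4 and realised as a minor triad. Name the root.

C

The figures 6/4 mean the fifth of the chord is in the bass. If G is the fifth of a minor triad, the root is C (chord tones C–Eb–G).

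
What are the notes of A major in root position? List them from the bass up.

A, C#, E

Spelling A major: A–C#–E. In root position the root is bass, giving A, C#, E from the bottom.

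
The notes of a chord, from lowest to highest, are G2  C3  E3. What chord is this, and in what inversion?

The distinct note names are G, C, E. Stacked in thirds they read C–E–G, which is a major triad on C.
With the fifth (G) in the bass, the chord is in second inversion (figured bass 6/4).

C major, second inversion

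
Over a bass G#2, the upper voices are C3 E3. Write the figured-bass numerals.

6/4

The notes G#, C, E stack in thirds as C–E–G# — a C augmented triad. The bass G# is the fifth, so this is second inversion: figured 6/4.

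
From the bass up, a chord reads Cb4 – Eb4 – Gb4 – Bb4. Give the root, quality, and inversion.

Cb major seventh, root position

The pitch classes Cb, Eb, Gb, Bb arrange in thirds as Cb–Eb–Gb–Bb: a Cb major seventh chord.
With the root (Cb) in the bass, the chord is in root position (figured bass 7).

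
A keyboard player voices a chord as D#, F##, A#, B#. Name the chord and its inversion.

The pitch classes D#, F##, A#, B# arrange in thirds as B#–D#–F##–A#: a B# minor seventh chord.
D# is the third of B# minor seventh; third in the bass means first inversion (figured bass 6/5).

B# minor seventh, first inversion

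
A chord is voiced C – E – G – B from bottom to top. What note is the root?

C

Reordering C, E, G, B into stacked thirds gives C–E–G–B; the bottom of that stack, C, is the root.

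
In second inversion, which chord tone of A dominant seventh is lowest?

A dominant seventh is A–C#–E–G. Second inversion places the fifth in the bass: E.

E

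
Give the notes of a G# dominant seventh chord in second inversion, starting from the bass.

D#, F#, G#, B#

Spelling G# dominant seventh: G#–B#–D#–F#. In second inversion the fifth is bass, giving D#, F#, G#, B# from the bottom.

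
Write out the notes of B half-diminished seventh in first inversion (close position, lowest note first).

D, F, A, B

The chord tones are B–D–F–A. With the third (D) lowest for first inversion: D, F, A, B.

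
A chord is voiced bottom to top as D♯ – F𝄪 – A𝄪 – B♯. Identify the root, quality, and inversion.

B# minor-major seventh, first inversion

The distinct note names are D#, F##, A##, B#. Stacked in thirds they read B#–D#–F##–A##, which is a minor-major seventh chord on B#.
The lowest note is D#, the third of the chord, so this is first inversion (figured bass 6/5).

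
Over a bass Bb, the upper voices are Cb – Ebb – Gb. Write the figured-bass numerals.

4/2

The notes Bb, Cb, Ebb, Gb stack in thirds as Cb–Ebb–Gb–Bb — a Cb minor-major seventh chord. The bass Bb is the seventh, so this is third inversion: figured 4/2.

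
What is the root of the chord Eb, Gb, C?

Reordering Eb, Gb, C into stacked thirds gives C–Eb–Gb; the bottom of that stack, C, is the root.

C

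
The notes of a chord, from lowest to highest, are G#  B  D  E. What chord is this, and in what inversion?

Reducing to letter names: G#, B, D, E. These stack in thirds as E–G#–B–D — an E dominant seventh chord.
With the third (G#) in the bass, the chord is in first inversion (figured bass 6/5).

E dominant seventh, first inversion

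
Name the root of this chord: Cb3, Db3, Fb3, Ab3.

Reordering Cb, Db, Fb, Ab into stacked thirds gives Db–Fb–Ab–Cb; the bottom of that stack, Db, is the root.

Db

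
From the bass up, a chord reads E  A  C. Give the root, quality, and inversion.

Reducing to letter names: E, A, C. These stack in thirds as A–C–E — an A minor triad.
The lowest note is E, the fifth of the chord, so this is second inversion (figured bass 6/4).

A minor, second inversion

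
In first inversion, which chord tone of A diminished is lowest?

C

In first inversion the third is lowest. For A diminished (A–C–Eb) that is C.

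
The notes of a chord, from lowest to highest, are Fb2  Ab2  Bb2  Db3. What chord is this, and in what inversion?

Reducing to letter names: Fb, Ab, Bb, Db. These stack in thirds as Bb–Db–Fb–Ab — a Bb half-diminished seventh chord.
The lowest note is Fb, the fifth of the chord, so this is second inversion (figured bass 4/3).

Bb half-diminished seventh, second inversion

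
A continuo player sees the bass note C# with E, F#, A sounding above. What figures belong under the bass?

4/3

The notes C#, E, F#, A stack in thirds as F#–A–C#–E — an F# minor seventh chord. The bass C# is the fifth, so this is second inversion: figured 4/3.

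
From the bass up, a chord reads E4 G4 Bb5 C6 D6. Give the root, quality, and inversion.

Reducing to letter names: E, G, Bb, C, D. These stack in thirds as C–E–G–Bb–D — a C dominant ninth chord.
The lowest note is E, the third of the chord, so this is first inversion.

C dominant ninth, first inversion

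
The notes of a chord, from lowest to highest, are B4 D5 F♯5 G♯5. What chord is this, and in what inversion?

The pitch classes B, D, F#, G# arrange in thirds as G#–B–D–F#: a G# half-diminished seventh chord.
The lowest note is B, the third of the chord, so this is first inversion (figured bass 6/5).

G# half-diminished seventh, first inversion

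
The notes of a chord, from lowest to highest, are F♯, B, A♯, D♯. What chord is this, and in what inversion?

Reducing to letter names: F#, B, A#, D#. These stack in thirds as B–D#–F#–A# — a B major seventh chord.
F# is the fifth of B major seventh; fifth in the bass means second inversion (figured bass 4/3).

B major seventh, second inversion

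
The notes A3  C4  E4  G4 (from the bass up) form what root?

A

The distinct letter names are A, C, E, G. Arranged as a stack of thirds they read A–C–E–G, so A is the root (an A minor seventh chord).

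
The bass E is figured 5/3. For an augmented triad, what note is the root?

The figures 5/3 mean the root of the chord is in the bass. If E is the root of an augmented triad, the root is E (chord tones E–G#–B#).

E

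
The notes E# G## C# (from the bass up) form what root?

C#

E#, G##, C# are the tones of a C# augmented triad (C#–E#–G##), making C# the root.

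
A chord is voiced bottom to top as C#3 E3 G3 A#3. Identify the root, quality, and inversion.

Reducing to letter names: C#, E, G, A#. These stack in thirds as A#–C#–E–G — an A# diminished seventh chord.
C# is the third of A# diminished seventh; third in the bass means first inversion (figured bass 6/5).

A# diminished seventh, first inversion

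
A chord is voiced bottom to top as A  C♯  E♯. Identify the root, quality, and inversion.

Reducing to letter names: A, C#, E#. These stack in thirds as A–C#–E# — an A augmented triad.
With the root (A) in the bass, the chord is in root position (figured bass 5/3).

A augmented, root position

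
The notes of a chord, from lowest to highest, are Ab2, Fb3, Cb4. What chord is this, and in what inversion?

The distinct note names are Ab, Fb, Cb. Stacked in thirds they read Fb–Ab–Cb, which is a major triad on Fb.
Ab is the third of Fb major; third in the bass means first inversion (figured bass 6).

Fb major, first inversion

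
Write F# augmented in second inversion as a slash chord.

F#aug/C##

Second inversion of F# augmented has the fifth (C##) in the bass. As a slash chord: F#aug/C##.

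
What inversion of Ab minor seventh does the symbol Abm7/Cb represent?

first inversion

Abm7/Cb means Ab minor seventh with Cb in the bass. Cb is the third of Ab minor seventh (Ab–Cb–Eb–Gb), so this is first inversion.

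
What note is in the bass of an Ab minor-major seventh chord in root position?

In root position the root is lowest. For Ab minor-major seventh (Ab–Cb–Eb–G) that is Ab.

Ab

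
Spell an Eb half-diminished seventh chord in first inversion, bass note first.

Gb, Bbb, Db, Eb

Spelling Eb half-diminished seventh: Eb–Gb–Bbb–Db. In first inversion the third is bass, giving Gb, Bbb, Db, Eb from the bottom.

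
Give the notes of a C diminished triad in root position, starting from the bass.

C, Eb, Gb

C diminished is C–Eb–Gb. Root position puts the root (C) in the bass, with the remaining tones above: C, Eb, Gb.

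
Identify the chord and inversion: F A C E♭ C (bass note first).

The distinct note names are F, A, C, Eb. Stacked in thirds they read F–A–C–Eb, which is a dominant seventh chord on F.
The lowest note is F, the root of the chord, so this is root position (figured bass 7).

F dominant seventh, root position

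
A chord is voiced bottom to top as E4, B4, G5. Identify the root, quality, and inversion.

E minor, root position

The distinct note names are E, B, G. Stacked in thirds they read E–G–B, which is a minor triad on E.
E is the root of E minor; root in the bass means root position (figured bass 5/3).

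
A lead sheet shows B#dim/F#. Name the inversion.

second inversion

B#dim/F# means B# diminished with F# in the bass. F# is the fifth of B# diminished (B#–D#–F#), so this is second inversion.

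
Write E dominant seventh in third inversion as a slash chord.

Third inversion of E dominant seventh has the seventh (D) in the bass. As a slash chord: E7/D.

E7/D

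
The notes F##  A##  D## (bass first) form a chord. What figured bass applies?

The notes F##, A##, D## stack in thirds as D##–F##–A## — a D## minor triad. The bass F## is the third, so this is first inversion: figured 6.

6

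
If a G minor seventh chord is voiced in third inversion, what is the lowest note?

F

The seventh of G minor seventh (G–Bb–D–F) is F; that is the bass in third inversion.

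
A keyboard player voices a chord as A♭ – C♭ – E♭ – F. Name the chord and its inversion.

The pitch classes Ab, Cb, Eb, F arrange in thirds as F–Ab–Cb–Eb: an F half-diminished seventh chord.
The lowest note is Ab, the third of the chord, so this is first inversion (figured bass 6/5).

F half-diminished seventh, first inversion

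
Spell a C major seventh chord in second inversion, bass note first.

G, B, C, E

The chord tones are C–E–G–B. With the fifth (G) lowest for second inversion: G, B, C, E.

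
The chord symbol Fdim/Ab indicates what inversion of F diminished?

Fdim/Ab means F diminished with Ab in the bass. Ab is the third of F diminished (F–Ab–Cb), so this is first inversion.

first inversion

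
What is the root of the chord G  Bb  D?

G

Reordering G, Bb, D into stacked thirds gives G–Bb–D; the bottom of that stack, G, is the root.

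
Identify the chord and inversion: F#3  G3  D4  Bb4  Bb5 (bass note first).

G minor-major seventh, third inversion

The distinct note names are F#, G, D, Bb. Stacked in thirds they read G–Bb–D–F#, which is a minor-major seventh chord on G.
F# is the seventh of G minor-major seventh; seventh in the bass means third inversion (figured bass 4/2).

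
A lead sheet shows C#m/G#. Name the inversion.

C#m/G# means C# minor with G# in the bass. G# is the fifth of C# minor (C#–E–G#), so this is second inversion.

second inversion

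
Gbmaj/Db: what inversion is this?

second inversion

Gbmaj/Db means Gb major with Db in the bass. Db is the fifth of Gb major (Gb–Bb–Db), so this is second inversion.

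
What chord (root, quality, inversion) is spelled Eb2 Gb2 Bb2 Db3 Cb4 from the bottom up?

Cb major ninth, first inversion

The distinct note names are Eb, Gb, Bb, Db, Cb. Stacked in thirds they read Cb–Eb–Gb–Bb–Db, which is a major ninth chord on Cb.
Eb is the third of Cb major ninth; third in the bass means first inversion.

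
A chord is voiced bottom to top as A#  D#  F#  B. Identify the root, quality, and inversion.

B major seventh, third inversion

Reducing to letter names: A#, D#, F#, B. These stack in thirds as B–D#–F#–A# — a B major seventh chord.
A# is the seventh of B major seventh; seventh in the bass means third inversion (figured bass 4/2).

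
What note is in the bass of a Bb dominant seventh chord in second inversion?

F

The fifth of Bb dominant seventh (Bb–D–F–Ab) is F; that is the bass in second inversion.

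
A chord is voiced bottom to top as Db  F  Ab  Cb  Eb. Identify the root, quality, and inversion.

Db dominant ninth, root position

Reducing to letter names: Db, F, Ab, Cb, Eb. These stack in thirds as Db–F–Ab–Cb–Eb — a Db dominant ninth chord.
With the root (Db) in the bass, the chord is in root position.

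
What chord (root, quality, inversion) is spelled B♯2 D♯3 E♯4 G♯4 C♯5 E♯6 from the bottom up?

The pitch classes B#, D#, E#, G#, C# arrange in thirds as C#–E#–G#–B#–D#: a C# major ninth chord.
With the seventh (B#) in the bass, the chord is in third inversion.

C# major ninth, third inversion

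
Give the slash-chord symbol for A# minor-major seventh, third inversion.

A#m(maj7)/G##

Third inversion of A# minor-major seventh has the seventh (G##) in the bass. As a slash chord: A#m(maj7)/G##.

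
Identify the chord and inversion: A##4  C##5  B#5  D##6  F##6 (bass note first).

The pitch classes A##, C##, B#, D##, F## arrange in thirds as B#–D##–F##–A##–C##: a B# major ninth chord.
The lowest note is A##, the seventh of the chord, so this is third inversion.

B# major ninth, third inversion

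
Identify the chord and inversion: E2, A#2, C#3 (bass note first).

A# diminished, second inversion

Reducing to letter names: E, A#, C#. These stack in thirds as A#–C#–E — an A# diminished triad.
E is the fifth of A# diminished; fifth in the bass means second inversion (figured bass 6/4).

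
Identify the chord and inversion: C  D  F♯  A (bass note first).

The distinct note names are C, D, F#, A. Stacked in thirds they read D–F#–A–C, which is a dominant seventh chord on D.
C is the seventh of D dominant seventh; seventh in the bass means third inversion (figured bass 4/2).

D dominant seventh, third inversion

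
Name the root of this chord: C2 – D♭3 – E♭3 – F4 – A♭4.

Reordering C, Db, Eb, F, Ab into stacked thirds gives Db–F–Ab–C–Eb; the bottom of that stack, Db, is the root.

Db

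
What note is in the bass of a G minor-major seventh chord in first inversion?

The third of G minor-major seventh (G–Bb–D–F#) is Bb; that is the bass in first inversion.

Bb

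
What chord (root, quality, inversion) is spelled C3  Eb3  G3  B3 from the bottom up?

The distinct note names are C, Eb, G, B. Stacked in thirds they read C–Eb–G–B, which is a minor-major seventh chord on C.
C is the root of C minor-major seventh; root in the bass means root position (figured bass 7).

C minor-major seventh, root position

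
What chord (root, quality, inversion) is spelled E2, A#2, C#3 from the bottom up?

A# diminished, second inversion

Reducing to letter names: E, A#, C#. These stack in thirds as A#–C#–E — an A# diminished triad.
E is the fifth of A# diminished; fifth in the bass means second inversion (figured bass 6/4).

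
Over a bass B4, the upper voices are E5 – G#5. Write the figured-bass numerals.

The notes B, E, G# stack in thirds as E–G#–B — an E major triad. The bass B is the fifth, so this is second inversion: figured 6/4.

6/4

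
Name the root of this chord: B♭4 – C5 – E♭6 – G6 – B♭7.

C

The distinct letter names are Bb, C, Eb, G. Arranged as a stack of thirds they read C–Eb–G–Bb, so C is the root (a C minor seventh chord).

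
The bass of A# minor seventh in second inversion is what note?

E#

The fifth of A# minor seventh (A#–C#–E#–G#) is E#; that is the bass in second inversion.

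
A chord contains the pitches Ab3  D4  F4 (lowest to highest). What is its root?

The distinct letter names are Ab, D, F. Arranged as a stack of thirds they read D–F–Ab, so D is the root (a D diminished triad).

D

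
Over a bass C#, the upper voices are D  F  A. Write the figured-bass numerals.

4/2

The notes C#, D, F, A stack in thirds as D–F–A–C# — a D minor-major seventh chord. The bass C# is the seventh, so this is third inversion: figured 4/2.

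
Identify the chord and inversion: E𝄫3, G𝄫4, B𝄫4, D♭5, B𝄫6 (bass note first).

Ebb minor-major seventh, root position

The distinct note names are Ebb, Gbb, Bbb, Db. Stacked in thirds they read Ebb–Gbb–Bbb–Db, which is a minor-major seventh chord on Ebb.
With the root (Ebb) in the bass, the chord is in root position (figured bass 7).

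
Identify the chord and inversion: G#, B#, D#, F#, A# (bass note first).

G# dominant ninth, root position

The distinct note names are G#, B#, D#, F#, A#. Stacked in thirds they read G#–B#–D#–F#–A#, which is a dominant ninth chord on G#.
With the root (G#) in the bass, the chord is in root position.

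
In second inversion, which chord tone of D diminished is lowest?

In second inversion the fifth is lowest. For D diminished (D–F–Ab) that is Ab.

Ab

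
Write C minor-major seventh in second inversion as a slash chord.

Cm(maj7)/G

Second inversion of C minor-major seventh has the fifth (G) in the bass. As a slash chord: Cm(maj7)/G.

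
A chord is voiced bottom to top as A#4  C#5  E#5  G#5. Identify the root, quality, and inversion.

A# minor seventh, root position

The distinct note names are A#, C#, E#, G#. Stacked in thirds they read A#–C#–E#–G#, which is a minor seventh chord on A#.
The lowest note is A#, the root of the chord, so this is root position (figured bass 7).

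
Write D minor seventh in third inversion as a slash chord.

Third inversion of D minor seventh has the seventh (C) in the bass. As a slash chord: Dm7/C.

Dm7/C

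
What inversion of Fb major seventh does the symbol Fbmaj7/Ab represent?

first inversion

Fbmaj7/Ab means Fb major seventh with Ab in the bass. Ab is the third of Fb major seventh (Fb–Ab–Cb–Eb), so this is first inversion.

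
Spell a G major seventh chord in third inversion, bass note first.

Spelling G major seventh: G–B–D–F#. In third inversion the seventh is bass, giving F#, G, B, D from the bottom.

F#, G, B, D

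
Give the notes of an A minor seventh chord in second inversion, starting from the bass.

The chord tones are A–C–E–G. With the fifth (E) lowest for second inversion: E, G, A, C.

E, G, A, C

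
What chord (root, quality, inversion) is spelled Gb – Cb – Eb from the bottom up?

The pitch classes Gb, Cb, Eb arrange in thirds as Cb–Eb–Gb: a Cb major triad.
The lowest note is Gb, the fifth of the chord, so this is second inversion (figured bass 6/4).

Cb major, second inversion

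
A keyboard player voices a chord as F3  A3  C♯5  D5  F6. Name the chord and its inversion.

D minor-major seventh, first inversion

The pitch classes F, A, C#, D arrange in thirds as D–F–A–C#: a D minor-major seventh chord.
With the third (F) in the bass, the chord is in first inversion (figured bass 6/5).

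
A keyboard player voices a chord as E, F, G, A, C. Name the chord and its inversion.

F major ninth, third inversion

The pitch classes E, F, G, A, C arrange in thirds as F–A–C–E–G: an F major ninth chord.
The lowest note is E, the seventh of the chord, so this is third inversion.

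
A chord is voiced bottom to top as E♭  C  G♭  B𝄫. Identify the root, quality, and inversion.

The distinct note names are Eb, C, Gb, Bbb. Stacked in thirds they read C–Eb–Gb–Bbb, which is a diminished seventh chord on C.
With the third (Eb) in the bass, the chord is in first inversion (figured bass 6/5).

C diminished seventh, first inversion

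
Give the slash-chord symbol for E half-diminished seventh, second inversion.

Eø7/Bb

Second inversion of E half-diminished seventh has the fifth (Bb) in the bass. As a slash chord: Eø7/Bb.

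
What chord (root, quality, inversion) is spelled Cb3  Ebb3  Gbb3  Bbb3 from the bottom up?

Cb half-diminished seventh, root position

The distinct note names are Cb, Ebb, Gbb, Bbb. Stacked in thirds they read Cb–Ebb–Gbb–Bbb, which is a half-diminished seventh chord on Cb.
The lowest note is Cb, the root of the chord, so this is root position (figured bass 7).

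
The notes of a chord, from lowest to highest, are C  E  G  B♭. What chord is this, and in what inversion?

Reducing to letter names: C, E, G, Bb. These stack in thirds as C–E–G–Bb — a C dominant seventh chord.
With the root (C) in the bass, the chord is in root position (figured bass 7).

C dominant seventh, root position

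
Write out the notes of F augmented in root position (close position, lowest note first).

F, A, C#

F augmented is F–A–C#. Root position puts the root (F) in the bass, with the remaining tones above: F, A, C#.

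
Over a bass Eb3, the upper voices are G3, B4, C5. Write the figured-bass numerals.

6/5

The notes Eb, G, B, C stack in thirds as C–Eb–G–B — a C minor-major seventh chord. The bass Eb is the third, so this is first inversion: figured 6/5.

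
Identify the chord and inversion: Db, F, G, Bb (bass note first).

G half-diminished seventh, second inversion

The pitch classes Db, F, G, Bb arrange in thirds as G–Bb–Db–F: a G half-diminished seventh chord.
With the fifth (Db) in the bass, the chord is in second inversion (figured bass 4/3).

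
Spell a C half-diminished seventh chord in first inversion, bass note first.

Eb, Gb, Bb, C

Spelling C half-diminished seventh: C–Eb–Gb–Bb. In first inversion the third is bass, giving Eb, Gb, Bb, C from the bottom.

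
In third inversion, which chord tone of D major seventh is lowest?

C#

D major seventh is D–F#–A–C#. Third inversion places the seventh in the bass: C#.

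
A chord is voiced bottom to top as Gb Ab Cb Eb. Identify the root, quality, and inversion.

Ab minor seventh, third inversion

Reducing to letter names: Gb, Ab, Cb, Eb. These stack in thirds as Ab–Cb–Eb–Gb — an Ab minor seventh chord.
With the seventh (Gb) in the bass, the chord is in third inversion (figured bass 4/2).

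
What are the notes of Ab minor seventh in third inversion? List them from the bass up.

Gb, Ab, Cb, Eb

Spelling Ab minor seventh: Ab–Cb–Eb–Gb. In third inversion the seventh is bass, giving Gb, Ab, Cb, Eb from the bottom.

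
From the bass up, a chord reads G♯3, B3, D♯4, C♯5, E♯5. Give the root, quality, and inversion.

C# dominant ninth, second inversion

The pitch classes G#, B, D#, C#, E# arrange in thirds as C#–E#–G#–B–D#: a C# dominant ninth chord.
G# is the fifth of C# dominant ninth; fifth in the bass means second inversion.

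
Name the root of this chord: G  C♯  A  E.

G, C#, A, E are the tones of an A dominant seventh chord (A–C#–E–G), making A the root.

A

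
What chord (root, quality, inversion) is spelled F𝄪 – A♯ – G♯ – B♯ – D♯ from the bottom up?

G# major ninth, third inversion

The distinct note names are F##, A#, G#, B#, D#. Stacked in thirds they read G#–B#–D#–F##–A#, which is a major ninth chord on G#.
F## is the seventh of G# major ninth; seventh in the bass means third inversion.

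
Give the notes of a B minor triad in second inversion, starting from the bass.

B minor is B–D–F#. Second inversion puts the fifth (F#) in the bass, with the remaining tones above: F#, B, D.

F#, B, D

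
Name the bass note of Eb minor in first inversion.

Eb minor is Eb–Gb–Bb. First inversion places the third in the bass: Gb.

Gb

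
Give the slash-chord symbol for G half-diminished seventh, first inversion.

Gø7/Bb

First inversion of G half-diminished seventh has the third (Bb) in the bass. As a slash chord: Gø7/Bb.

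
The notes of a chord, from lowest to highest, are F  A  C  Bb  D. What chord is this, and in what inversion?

The distinct note names are F, A, C, Bb, D. Stacked in thirds they read Bb–D–F–A–C, which is a major ninth chord on Bb.
With the fifth (F) in the bass, the chord is in second inversion.

Bb major ninth, second inversion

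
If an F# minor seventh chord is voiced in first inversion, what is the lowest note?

A

The third of F# minor seventh (F#–A–C#–E) is A; that is the bass in first inversion.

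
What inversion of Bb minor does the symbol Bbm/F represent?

second inversion

Bbm/F means Bb minor with F in the bass. F is the fifth of Bb minor (Bb–Db–F), so this is second inversion.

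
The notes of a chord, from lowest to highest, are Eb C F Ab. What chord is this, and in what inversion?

The distinct note names are Eb, C, F, Ab. Stacked in thirds they read F–Ab–C–Eb, which is a minor seventh chord on F.
With the seventh (Eb) in the bass, the chord is in third inversion (figured bass 4/2).

F minor seventh, third inversion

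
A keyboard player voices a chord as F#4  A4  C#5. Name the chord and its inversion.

F# minor, root position

Reducing to letter names: F#, A, C#. These stack in thirds as F#–A–C# — an F# minor triad.
The lowest note is F#, the root of the chord, so this is root position (figured bass 5/3).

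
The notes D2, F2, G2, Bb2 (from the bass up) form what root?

The distinct letter names are D, F, G, Bb. Arranged as a stack of thirds they read G–Bb–D–F, so G is the root (a G minor seventh chord).

G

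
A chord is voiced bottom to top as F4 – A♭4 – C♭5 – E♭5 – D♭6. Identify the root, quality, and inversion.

Db dominant ninth, first inversion

Reducing to letter names: F, Ab, Cb, Eb, Db. These stack in thirds as Db–F–Ab–Cb–Eb — a Db dominant ninth chord.
With the third (F) in the bass, the chord is in first inversion.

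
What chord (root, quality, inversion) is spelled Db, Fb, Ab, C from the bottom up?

The pitch classes Db, Fb, Ab, C arrange in thirds as Db–Fb–Ab–C: a Db minor-major seventh chord.
The lowest note is Db, the root of the chord, so this is root position (figured bass 7).

Db minor-major seventh, root position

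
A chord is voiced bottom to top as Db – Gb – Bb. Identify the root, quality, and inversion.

Reducing to letter names: Db, Gb, Bb. These stack in thirds as Gb–Bb–Db — a Gb major triad.
Db is the fifth of Gb major; fifth in the bass means second inversion (figured bass 6/4).

Gb major, second inversion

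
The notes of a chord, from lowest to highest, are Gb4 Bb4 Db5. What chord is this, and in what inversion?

The pitch classes Gb, Bb, Db arrange in thirds as Gb–Bb–Db: a Gb major triad.
Gb is the root of Gb major; root in the bass means root position (figured bass 5/3).

Gb major, root position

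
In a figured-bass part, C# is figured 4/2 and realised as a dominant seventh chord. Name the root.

The figures 4/2 mean the seventh of the chord is in the bass. If C# is the seventh of a dominant seventh chord, the root is D# (chord tones D#–F##–A#–C#).

D#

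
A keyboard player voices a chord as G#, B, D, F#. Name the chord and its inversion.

The distinct note names are G#, B, D, F#. Stacked in thirds they read G#–B–D–F#, which is a half-diminished seventh chord on G#.
With the root (G#) in the bass, the chord is in root position (figured bass 7).

G# half-diminished seventh, root position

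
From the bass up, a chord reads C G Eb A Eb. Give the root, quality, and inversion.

A half-diminished seventh, first inversion

The distinct note names are C, G, Eb, A. Stacked in thirds they read A–C–Eb–G, which is a half-diminished seventh chord on A.
The lowest note is C, the third of the chord, so this is first inversion (figured bass 6/5).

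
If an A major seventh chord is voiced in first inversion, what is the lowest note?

C#

A major seventh is A–C#–E–G#. First inversion places the third in the bass: C#.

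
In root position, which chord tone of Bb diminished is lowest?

In root position the root is lowest. For Bb diminished (Bb–Db–Fb) that is Bb.

Bb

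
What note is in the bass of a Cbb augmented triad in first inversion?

Ebb

Cbb augmented is Cbb–Ebb–Gb. First inversion places the third in the bass: Ebb.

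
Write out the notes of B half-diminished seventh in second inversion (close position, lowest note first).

Spelling B half-diminished seventh: B–D–F–A. In second inversion the fifth is bass, giving F, A, B, D from the bottom.

F, A, B, D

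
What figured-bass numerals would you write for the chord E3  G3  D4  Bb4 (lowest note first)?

The notes E, G, D, Bb stack in thirds as E–G–Bb–D — an E half-diminished seventh chord. The bass E is the root, so this is root position: figured 7.

7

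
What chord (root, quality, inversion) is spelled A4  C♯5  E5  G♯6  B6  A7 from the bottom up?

The distinct note names are A, C#, E, G#, B. Stacked in thirds they read A–C#–E–G#–B, which is a major ninth chord on A.
The lowest note is A, the root of the chord, so this is root position.

A major ninth, root position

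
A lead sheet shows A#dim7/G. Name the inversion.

third inversion

A#dim7/G means A# diminished seventh with G in the bass. G is the seventh of A# diminished seventh (A#–C#–E–G), so this is third inversion.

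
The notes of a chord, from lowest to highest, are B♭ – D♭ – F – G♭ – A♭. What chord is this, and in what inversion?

Gb major ninth, first inversion

The pitch classes Bb, Db, F, Gb, Ab arrange in thirds as Gb–Bb–Db–F–Ab: a Gb major ninth chord.
The lowest note is Bb, the third of the chord, so this is first inversion.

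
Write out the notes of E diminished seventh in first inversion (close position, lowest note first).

Spelling E diminished seventh: E–G–Bb–Db. In first inversion the third is bass, giving G, Bb, Db, E from the bottom.

G, Bb, Db, E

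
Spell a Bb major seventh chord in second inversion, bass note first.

The chord tones are Bb–D–F–A. With the fifth (F) lowest for second inversion: F, A, Bb, D.

F, A, Bb, D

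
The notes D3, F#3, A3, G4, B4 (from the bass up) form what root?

The distinct letter names are D, F#, A, G, B. Arranged as a stack of thirds they read G–B–D–F#–A, so G is the root (a G major ninth chord).

G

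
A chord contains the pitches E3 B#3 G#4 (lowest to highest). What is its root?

E

The distinct letter names are E, B#, G#. Arranged as a stack of thirds they read E–G#–B#, so E is the root (an E augmented triad).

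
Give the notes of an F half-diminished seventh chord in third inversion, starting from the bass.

F half-diminished seventh is F–Ab–Cb–Eb. Third inversion puts the seventh (Eb) in the bass, with the remaining tones above: Eb, F, Ab, Cb.

Eb, F, Ab, Cb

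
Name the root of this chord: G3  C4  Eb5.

Reordering G, C, Eb into stacked thirds gives C–Eb–G; the bottom of that stack, C, is the root.

C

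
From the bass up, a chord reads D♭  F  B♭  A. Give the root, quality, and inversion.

Bb minor-major seventh, first inversion

The pitch classes Db, F, Bb, A arrange in thirds as Bb–Db–F–A: a Bb minor-major seventh chord.
With the third (Db) in the bass, the chord is in first inversion (figured bass 6/5).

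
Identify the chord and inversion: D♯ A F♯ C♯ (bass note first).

D# half-diminished seventh, root position

The pitch classes D#, A, F#, C# arrange in thirds as D#–F#–A–C#: a D# half-diminished seventh chord.
With the root (D#) in the bass, the chord is in root position (figured bass 7).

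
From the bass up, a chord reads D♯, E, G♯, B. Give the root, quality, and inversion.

The distinct note names are D#, E, G#, B. Stacked in thirds they read E–G#–B–D#, which is a major seventh chord on E.
D# is the seventh of E major seventh; seventh in the bass means third inversion (figured bass 4/2).

E major seventh, third inversion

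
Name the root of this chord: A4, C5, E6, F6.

F

A, C, E, F are the tones of an F major seventh chord (F–A–C–E), making F the root.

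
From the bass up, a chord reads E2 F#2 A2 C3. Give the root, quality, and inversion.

The pitch classes E, F#, A, C arrange in thirds as F#–A–C–E: an F# half-diminished seventh chord.
With the seventh (E) in the bass, the chord is in third inversion (figured bass 4/2).

F# half-diminished seventh, third inversion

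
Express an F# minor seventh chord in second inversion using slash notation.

Second inversion of F# minor seventh has the fifth (C#) in the bass. As a slash chord: F#m7/C#.

F#m7/C#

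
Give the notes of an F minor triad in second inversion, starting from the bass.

The chord tones are F–Ab–C. With the fifth (C) lowest for second inversion: C, F, Ab.

C, F, Ab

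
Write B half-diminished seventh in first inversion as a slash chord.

First inversion of B half-diminished seventh has the third (D) in the bass. As a slash chord: Bø7/D.

Bø7/D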